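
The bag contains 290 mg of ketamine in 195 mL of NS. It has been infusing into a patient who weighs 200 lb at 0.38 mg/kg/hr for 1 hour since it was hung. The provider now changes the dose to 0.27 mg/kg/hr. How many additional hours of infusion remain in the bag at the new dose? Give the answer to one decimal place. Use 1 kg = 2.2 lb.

10.4 hours

Initial rate:
Weight = 200 lb ÷ 2.2 lb/kg = 90.90909 kg
Dose = 0.38 mg/kg/hr × 90.90909 kg = 34.54545 mg/hr
Concentration = 290 mg ÷ 195 mL = 1.487179 mg/mL
Rate = 34.54545 mg/hr ÷ 1.487179 mg/mL = 23.22884 mL/hr
Volume infused so far = 23.22884 mL/hr × 1 hr = 23.22884 mL
Volume remaining = 195 − 23.22884 = 171.7712 mL
New rate:
Dose = 0.27 mg/kg/hr × 90.90909 kg = 24.54545 mg/hr
Rate = 24.54545 mg/hr ÷ 1.487179 mg/mL = 16.5047 mL/hr
Time remaining = 171.7712 mL ÷ 16.5047 mL/hr = 10.40741 hr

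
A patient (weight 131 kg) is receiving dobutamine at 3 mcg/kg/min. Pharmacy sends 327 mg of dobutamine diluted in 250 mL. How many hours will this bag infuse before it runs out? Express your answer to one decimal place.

13.9 hours

Dose = 3 mcg/kg/min × 131 kg = 393 mcg/min
393 mcg/min × 60 min/hr = 23580 mcg/hr
Concentration = 327 mg ÷ 250 mL = 1.308 mg/mL = 1308 mcg/mL
Rate = 23580 mcg/hr ÷ 1308 mcg/mL = 18.02752 mL/hr
Duration = 250 mL ÷ 18.02752 mL/hr = 13.86768 hr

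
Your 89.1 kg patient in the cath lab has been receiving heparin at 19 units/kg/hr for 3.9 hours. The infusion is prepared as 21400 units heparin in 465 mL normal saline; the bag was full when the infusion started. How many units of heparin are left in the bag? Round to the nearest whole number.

Dose = 19 units/kg/hr × 89.1 kg = 1692.9 units/hr
Concentration = 21400 units ÷ 465 mL = 46.02151 units/mL
Rate = 1692.9 units/hr ÷ 46.02151 units/mL = 36.78498 mL/hr
Volume infused = 36.78498 mL/hr × 3.9 hr = 143.4614 mL
Volume remaining = 465 − 143.4614 = 321.5386 mL
Drug remaining = 321.5386 mL × 46.02151 units/mL = 14797.69 units

14798 units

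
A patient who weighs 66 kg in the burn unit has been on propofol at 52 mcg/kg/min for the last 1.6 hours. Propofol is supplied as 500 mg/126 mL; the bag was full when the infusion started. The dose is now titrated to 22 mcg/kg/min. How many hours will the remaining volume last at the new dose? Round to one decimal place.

Initial rate:
Dose = 52 mcg/kg/min × 66 kg = 3432 mcg/min
3432 mcg/min × 60 min/hr = 205920 mcg/hr
Concentration = 500 mg ÷ 126 mL = 3.968254 mg/mL = 3968.254 mcg/mL
Rate = 205920 mcg/hr ÷ 3968.254 mcg/mL = 51.89184 mL/hr
Volume infused so far = 51.89184 mL/hr × 1.6 hr = 83.02694 mL
Volume remaining = 126 − 83.02694 = 42.97306 mL
New rate:
Dose = 22 mcg/kg/min × 66 kg = 1452 mcg/min
1452 mcg/min × 60 min/hr = 87120 mcg/hr
Rate = 87120 mcg/hr ÷ 3968.254 mcg/mL = 21.95424 mL/hr
Time remaining = 42.97306 mL ÷ 21.95424 mL/hr = 1.957392 hr

2.0 hours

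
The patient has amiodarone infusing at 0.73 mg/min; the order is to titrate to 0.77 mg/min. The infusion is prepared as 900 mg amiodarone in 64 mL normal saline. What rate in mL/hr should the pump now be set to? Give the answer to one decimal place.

3.3 mL/hr

0.77 mg/min × 60 min/hr = 46.2 mg/hr
Concentration = 900 mg ÷ 64 mL = 14.0625 mg/mL
Rate = 46.2 mg/hr ÷ 14.0625 mg/mL = 3.285333 mL/hr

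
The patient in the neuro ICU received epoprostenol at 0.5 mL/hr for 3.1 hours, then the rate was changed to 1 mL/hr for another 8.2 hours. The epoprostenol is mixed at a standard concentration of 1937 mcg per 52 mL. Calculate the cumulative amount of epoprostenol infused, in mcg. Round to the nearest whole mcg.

363 mcg

Concentration = 1937 mcg ÷ 52 mL = 37.25 mcg/mL
Stage 1: 0.5 mL/hr × 3.1 hr = 1.55 mL → 1.55 mL × 37.25 mcg/mL = 57.7375 mcg
Stage 2: 1 mL/hr × 8.2 hr = 8.2 mL → 8.2 mL × 37.25 mcg/mL = 305.45 mcg
Total = 57.7375 + 305.45 = 363.1875 mcg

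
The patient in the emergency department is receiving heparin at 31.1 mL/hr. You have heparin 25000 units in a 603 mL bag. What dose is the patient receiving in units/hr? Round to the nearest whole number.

1289 units/hr

Concentration = 25000 units ÷ 603 mL = 41.45937 units/mL
Drug rate = 31.1 mL/hr × 41.45937 units/mL = 1289.386 units/hr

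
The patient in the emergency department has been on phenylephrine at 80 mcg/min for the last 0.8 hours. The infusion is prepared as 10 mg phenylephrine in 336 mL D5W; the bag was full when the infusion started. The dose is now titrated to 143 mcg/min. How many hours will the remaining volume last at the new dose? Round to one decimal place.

0.7 hours

Initial rate:
80 mcg/min × 60 min/hr = 4800 mcg/hr
Concentration = 10 mg ÷ 336 mL = 0.0297619 mg/mL = 29.7619 mcg/mL
Rate = 4800 mcg/hr ÷ 29.7619 mcg/mL = 161.28 mL/hr
Volume infused so far = 161.28 mL/hr × 0.8 hr = 129.024 mL
Volume remaining = 336 − 129.024 = 206.976 mL
New rate:
143 mcg/min × 60 min/hr = 8580 mcg/hr
Rate = 8580 mcg/hr ÷ 29.7619 mcg/mL = 288.288 mL/hr
Time remaining = 206.976 mL ÷ 288.288 mL/hr = 0.7179487 hr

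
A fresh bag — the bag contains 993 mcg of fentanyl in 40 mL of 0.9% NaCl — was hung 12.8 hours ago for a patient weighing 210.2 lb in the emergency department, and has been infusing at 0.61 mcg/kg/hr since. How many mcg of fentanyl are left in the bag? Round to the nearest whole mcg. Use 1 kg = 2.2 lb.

247 mcg

Weight = 210.2 lb ÷ 2.2 lb/kg = 95.54545 kg
Dose = 0.61 mcg/kg/hr × 95.54545 kg = 58.28273 mcg/hr
Concentration = 993 mcg ÷ 40 mL = 24.825 mcg/mL
Rate = 58.28273 mcg/hr ÷ 24.825 mcg/mL = 2.347743 mL/hr
Volume infused = 2.347743 mL/hr × 12.8 hr = 30.05111 mL
Volume remaining = 40 − 30.05111 = 9.948886 mL
Drug remaining = 9.948886 mL × 24.825 mcg/mL = 246.9811 mcg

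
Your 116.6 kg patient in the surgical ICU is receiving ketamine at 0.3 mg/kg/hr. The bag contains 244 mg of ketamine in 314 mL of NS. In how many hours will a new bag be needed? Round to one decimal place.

7.0 hours

Dose = 0.3 mg/kg/hr × 116.6 kg = 34.98 mg/hr
Concentration = 244 mg ÷ 314 mL = 0.7770701 mg/mL
Rate = 34.98 mg/hr ÷ 0.7770701 mg/mL = 45.01525 mL/hr
Duration = 314 mL ÷ 45.01525 mL/hr = 6.975415 hr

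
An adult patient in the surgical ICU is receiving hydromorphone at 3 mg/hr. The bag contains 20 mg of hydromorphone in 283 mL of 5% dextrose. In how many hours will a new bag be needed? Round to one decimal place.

6.7 hours

Concentration = 20 mg ÷ 283 mL = 0.07067138 mg/mL
Rate = 3 mg/hr ÷ 0.07067138 mg/mL = 42.45 mL/hr
Duration = 283 mL ÷ 42.45 mL/hr = 6.666667 hr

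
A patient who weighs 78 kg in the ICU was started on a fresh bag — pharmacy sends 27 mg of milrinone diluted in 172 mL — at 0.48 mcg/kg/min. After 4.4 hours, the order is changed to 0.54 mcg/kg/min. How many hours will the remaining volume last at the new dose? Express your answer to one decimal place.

6.8 hours

Initial rate:
Dose = 0.48 mcg/kg/min × 78 kg = 37.44 mcg/min
37.44 mcg/min × 60 min/hr = 2246.4 mcg/hr
Concentration = 27 mg ÷ 172 mL = 0.1569767 mg/mL = 156.9767 mcg/mL
Rate = 2246.4 mcg/hr ÷ 156.9767 mcg/mL = 14.3104 mL/hr
Volume infused so far = 14.3104 mL/hr × 4.4 hr = 62.96576 mL
Volume remaining = 172 − 62.96576 = 109.0342 mL
New rate:
Dose = 0.54 mcg/kg/min × 78 kg = 42.12 mcg/min
42.12 mcg/min × 60 min/hr = 2527.2 mcg/hr
Rate = 2527.2 mcg/hr ÷ 156.9767 mcg/mL = 16.0992 mL/hr
Time remaining = 109.0342 mL ÷ 16.0992 mL/hr = 6.77265 hr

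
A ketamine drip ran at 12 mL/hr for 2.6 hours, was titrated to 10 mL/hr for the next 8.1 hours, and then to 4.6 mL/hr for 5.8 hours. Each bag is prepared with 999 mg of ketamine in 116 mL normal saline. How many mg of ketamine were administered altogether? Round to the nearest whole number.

1196 mg

Concentration = 999 mg ÷ 116 mL = 8.612069 mg/mL
Stage 1: 12 mL/hr × 2.6 hr = 31.2 mL → 31.2 mL × 8.612069 mg/mL = 268.6966 mg
Stage 2: 10 mL/hr × 8.1 hr = 81 mL → 81 mL × 8.612069 mg/mL = 697.5776 mg
Stage 3: 4.6 mL/hr × 5.8 hr = 26.68 mL → 26.68 mL × 8.612069 mg/mL = 229.77 mg
Total = 268.6966 + 697.5776 + 229.77 = 1196.044 mg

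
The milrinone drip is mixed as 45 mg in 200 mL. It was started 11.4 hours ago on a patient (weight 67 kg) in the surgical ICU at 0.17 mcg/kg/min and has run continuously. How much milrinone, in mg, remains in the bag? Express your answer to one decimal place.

Dose = 0.17 mcg/kg/min × 67 kg = 11.39 mcg/min
11.39 mcg/min × 60 min/hr = 683.4 mcg/hr
Concentration = 45 mg ÷ 200 mL = 0.225 mg/mL = 225 mcg/mL
Rate = 683.4 mcg/hr ÷ 225 mcg/mL = 3.037333 mL/hr
Volume infused = 3.037333 mL/hr × 11.4 hr = 34.6256 mL
Volume remaining = 200 − 34.6256 = 165.3744 mL
Drug remaining = 165.3744 mL × 225 mcg/mL = 37209.24 mcg = 37.20924 mg

37.2 mg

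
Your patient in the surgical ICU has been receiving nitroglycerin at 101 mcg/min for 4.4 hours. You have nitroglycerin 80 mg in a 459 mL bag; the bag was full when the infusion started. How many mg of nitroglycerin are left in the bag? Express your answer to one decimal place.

53.3 mg

101 mcg/min × 60 min/hr = 6060 mcg/hr
Concentration = 80 mg ÷ 459 mL = 0.1742919 mg/mL = 174.2919 mcg/mL
Rate = 6060 mcg/hr ÷ 174.2919 mcg/mL = 34.76925 mL/hr
Volume infused = 34.76925 mL/hr × 4.4 hr = 152.9847 mL
Volume remaining = 459 − 152.9847 = 306.0153 mL
Drug remaining = 306.0153 mL × 174.2919 mcg/mL = 53336 mcg = 53.336 mg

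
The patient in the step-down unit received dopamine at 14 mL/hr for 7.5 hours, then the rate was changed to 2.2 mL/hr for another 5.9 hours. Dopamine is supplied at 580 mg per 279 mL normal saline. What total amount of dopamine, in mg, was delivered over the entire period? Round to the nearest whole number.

245 mg

Concentration = 580 mg ÷ 279 mL = 2.078853 mg/mL
Stage 1: 14 mL/hr × 7.5 hr = 105 mL → 105 mL × 2.078853 mg/mL = 218.2796 mg
Stage 2: 2.2 mL/hr × 5.9 hr = 12.98 mL → 12.98 mL × 2.078853 mg/mL = 26.98351 mg
Total = 218.2796 + 26.98351 = 245.2631 mg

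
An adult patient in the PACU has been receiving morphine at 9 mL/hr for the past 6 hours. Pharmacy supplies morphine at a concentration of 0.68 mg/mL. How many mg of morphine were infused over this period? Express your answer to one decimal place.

Drug rate = 9 mL/hr × 0.68 mg/mL = 6.12 mg/hr
Total = 6.12 mg/hr × 6 hr = 36.72 mg

36.7 mg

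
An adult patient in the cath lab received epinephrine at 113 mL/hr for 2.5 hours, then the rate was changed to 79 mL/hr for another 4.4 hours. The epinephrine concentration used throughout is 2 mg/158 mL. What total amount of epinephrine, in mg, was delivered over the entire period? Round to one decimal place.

8.0 mg

Concentration = 2 mg ÷ 158 mL = 0.01265823 mg/mL
Stage 1: 113 mL/hr × 2.5 hr = 282.5 mL → 282.5 mL × 0.01265823 mg/mL = 3.575949 mg
Stage 2: 79 mL/hr × 4.4 hr = 347.6 mL → 347.6 mL × 0.01265823 mg/mL = 4.4 mg
Total = 3.575949 + 4.4 = 7.975949 mg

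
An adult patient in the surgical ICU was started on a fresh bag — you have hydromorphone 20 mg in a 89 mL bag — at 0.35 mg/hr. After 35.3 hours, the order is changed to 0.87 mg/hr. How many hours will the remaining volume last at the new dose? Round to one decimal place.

8.8 hours

Initial rate:
Concentration = 20 mg ÷ 89 mL = 0.2247191 mg/mL
Rate = 0.35 mg/hr ÷ 0.2247191 mg/mL = 1.5575 mL/hr
Volume infused so far = 1.5575 mL/hr × 35.3 hr = 54.97975 mL
Volume remaining = 89 − 54.97975 = 34.02025 mL
New rate:
Rate = 0.87 mg/hr ÷ 0.2247191 mg/mL = 3.8715 mL/hr
Time remaining = 34.02025 mL ÷ 3.8715 mL/hr = 8.787356 hr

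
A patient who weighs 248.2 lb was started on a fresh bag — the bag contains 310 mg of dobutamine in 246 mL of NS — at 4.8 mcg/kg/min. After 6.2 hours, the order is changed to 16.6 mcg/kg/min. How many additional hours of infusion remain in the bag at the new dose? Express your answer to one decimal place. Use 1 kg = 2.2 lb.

1.0 hours

Initial rate:
Weight = 248.2 lb ÷ 2.2 lb/kg = 112.8182 kg
Dose = 4.8 mcg/kg/min × 112.8182 kg = 541.5273 mcg/min
541.5273 mcg/min × 60 min/hr = 32491.64 mcg/hr
Concentration = 310 mg ÷ 246 mL = 1.260163 mg/mL = 1260.163 mcg/mL
Rate = 32491.64 mcg/hr ÷ 1260.163 mcg/mL = 25.78369 mL/hr
Volume infused so far = 25.78369 mL/hr × 6.2 hr = 159.8589 mL
Volume remaining = 246 − 159.8589 = 86.14115 mL
New rate:
Dose = 16.6 mcg/kg/min × 112.8182 kg = 1872.782 mcg/min
1872.782 mcg/min × 60 min/hr = 112366.9 mcg/hr
Rate = 112366.9 mcg/hr ÷ 1260.163 mcg/mL = 89.16858 mL/hr
Time remaining = 86.14115 mL ÷ 89.16858 mL/hr = 0.9660482 hr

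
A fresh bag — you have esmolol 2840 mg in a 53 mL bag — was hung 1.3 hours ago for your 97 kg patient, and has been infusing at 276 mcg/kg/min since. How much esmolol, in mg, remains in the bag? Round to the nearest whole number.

752 mg

Dose = 276 mcg/kg/min × 97 kg = 26772 mcg/min
26772 mcg/min × 60 min/hr = 1606320 mcg/hr
Concentration = 2840 mg ÷ 53 mL = 53.58491 mg/mL = 53584.91 mcg/mL
Rate = 1606320 mcg/hr ÷ 53584.91 mcg/mL = 29.9771 mL/hr
Volume infused = 29.9771 mL/hr × 1.3 hr = 38.97023 mL
Volume remaining = 53 − 38.97023 = 14.02977 mL
Drug remaining = 14.02977 mL × 53584.91 mcg/mL = 751784 mcg = 751.784 mg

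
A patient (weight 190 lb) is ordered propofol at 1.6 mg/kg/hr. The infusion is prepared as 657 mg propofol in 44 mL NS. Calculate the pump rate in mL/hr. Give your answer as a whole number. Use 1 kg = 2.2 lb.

Weight = 190 lb ÷ 2.2 lb/kg = 86.36364 kg
Dose = 1.6 mg/kg/hr × 86.36364 kg = 138.1818 mg/hr
Concentration = 657 mg ÷ 44 mL = 14.93182 mg/mL
Rate = 138.1818 mg/hr ÷ 14.93182 mg/mL = 9.254186 mL/hr

9 mL/hr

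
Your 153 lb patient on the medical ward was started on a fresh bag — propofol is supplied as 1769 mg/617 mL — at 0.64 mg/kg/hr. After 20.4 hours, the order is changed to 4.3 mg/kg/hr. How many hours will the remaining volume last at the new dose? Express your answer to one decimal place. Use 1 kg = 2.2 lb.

Initial rate:
Weight = 153 lb ÷ 2.2 lb/kg = 69.54545 kg
Dose = 0.64 mg/kg/hr × 69.54545 kg = 44.50909 mg/hr
Concentration = 1769 mg ÷ 617 mL = 2.867099 mg/mL
Rate = 44.50909 mg/hr ÷ 2.867099 mg/mL = 15.52409 mL/hr
Volume infused so far = 15.52409 mL/hr × 20.4 hr = 316.6914 mL
Volume remaining = 617 − 316.6914 = 300.3086 mL
New rate:
Dose = 4.3 mg/kg/hr × 69.54545 kg = 299.0455 mg/hr
Rate = 299.0455 mg/hr ÷ 2.867099 mg/mL = 104.3025 mL/hr
Time remaining = 300.3086 mL ÷ 104.3025 mL/hr = 2.87921 hr

2.9 hours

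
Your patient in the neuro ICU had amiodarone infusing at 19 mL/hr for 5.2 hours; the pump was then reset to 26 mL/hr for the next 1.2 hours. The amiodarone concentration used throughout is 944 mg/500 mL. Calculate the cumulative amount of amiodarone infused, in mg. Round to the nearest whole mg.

245 mg

Concentration = 944 mg ÷ 500 mL = 1.888 mg/mL
Stage 1: 19 mL/hr × 5.2 hr = 98.8 mL → 98.8 mL × 1.888 mg/mL = 186.5344 mg
Stage 2: 26 mL/hr × 1.2 hr = 31.2 mL → 31.2 mL × 1.888 mg/mL = 58.9056 mg
Total = 186.5344 + 58.9056 = 245.44 mg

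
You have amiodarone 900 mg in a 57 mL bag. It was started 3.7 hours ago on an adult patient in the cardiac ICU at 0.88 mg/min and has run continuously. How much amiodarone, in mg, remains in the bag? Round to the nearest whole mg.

705 mg

0.88 mg/min × 60 min/hr = 52.8 mg/hr
Concentration = 900 mg ÷ 57 mL = 15.78947 mg/mL
Rate = 52.8 mg/hr ÷ 15.78947 mg/mL = 3.344 mL/hr
Volume infused = 3.344 mL/hr × 3.7 hr = 12.3728 mL
Volume remaining = 57 − 12.3728 = 44.6272 mL
Drug remaining = 44.6272 mL × 15.78947 mg/mL = 704.64 mg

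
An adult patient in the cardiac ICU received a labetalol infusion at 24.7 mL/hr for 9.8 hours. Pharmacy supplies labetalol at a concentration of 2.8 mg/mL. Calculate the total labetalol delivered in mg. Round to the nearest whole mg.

678 mg

Drug rate = 24.7 mL/hr × 2.8 mg/mL = 69.16 mg/hr
Total = 69.16 mg/hr × 9.8 hr = 677.768 mg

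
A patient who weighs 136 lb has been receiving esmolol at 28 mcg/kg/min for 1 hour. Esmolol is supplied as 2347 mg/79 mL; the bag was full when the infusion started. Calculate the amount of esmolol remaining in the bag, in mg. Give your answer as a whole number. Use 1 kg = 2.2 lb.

2243 mg

Weight = 136 lb ÷ 2.2 lb/kg = 61.81818 kg
Dose = 28 mcg/kg/min × 61.81818 kg = 1730.909 mcg/min
1730.909 mcg/min × 60 min/hr = 103854.5 mcg/hr
Concentration = 2347 mg ÷ 79 mL = 29.70886 mg/mL = 29708.86 mcg/mL
Rate = 103854.5 mcg/hr ÷ 29708.86 mcg/mL = 3.495743 mL/hr
Volume infused = 3.495743 mL/hr × 1 hr = 3.495743 mL
Volume remaining = 79 − 3.495743 = 75.50426 mL
Drug remaining = 75.50426 mL × 29708.86 mcg/mL = 2243145 mcg = 2243.145 mg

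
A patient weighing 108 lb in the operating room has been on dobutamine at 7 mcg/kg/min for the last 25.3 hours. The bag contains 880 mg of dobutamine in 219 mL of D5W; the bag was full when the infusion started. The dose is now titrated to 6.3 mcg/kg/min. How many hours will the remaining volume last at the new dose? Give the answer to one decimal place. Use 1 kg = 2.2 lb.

19.3 hours

Initial rate:
Weight = 108 lb ÷ 2.2 lb/kg = 49.09091 kg
Dose = 7 mcg/kg/min × 49.09091 kg = 343.6364 mcg/min
343.6364 mcg/min × 60 min/hr = 20618.18 mcg/hr
Concentration = 880 mg ÷ 219 mL = 4.018265 mg/mL = 4018.265 mcg/mL
Rate = 20618.18 mcg/hr ÷ 4018.265 mcg/mL = 5.131116 mL/hr
Volume infused so far = 5.131116 mL/hr × 25.3 hr = 129.8172 mL
Volume remaining = 219 − 129.8172 = 89.18277 mL
New rate:
Dose = 6.3 mcg/kg/min × 49.09091 kg = 309.2727 mcg/min
309.2727 mcg/min × 60 min/hr = 18556.36 mcg/hr
Rate = 18556.36 mcg/hr ÷ 4018.265 mcg/mL = 4.618004 mL/hr
Time remaining = 89.18277 mL ÷ 4.618004 mL/hr = 19.31197 hr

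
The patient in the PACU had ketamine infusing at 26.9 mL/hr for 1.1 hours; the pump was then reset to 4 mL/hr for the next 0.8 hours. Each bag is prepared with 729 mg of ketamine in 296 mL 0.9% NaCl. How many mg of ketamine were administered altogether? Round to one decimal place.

Concentration = 729 mg ÷ 296 mL = 2.462838 mg/mL
Stage 1: 26.9 mL/hr × 1.1 hr = 29.59 mL → 29.59 mL × 2.462838 mg/mL = 72.87537 mg
Stage 2: 4 mL/hr × 0.8 hr = 3.2 mL → 3.2 mL × 2.462838 mg/mL = 7.881081 mg
Total = 72.87537 + 7.881081 = 80.75645 mg

80.8 mg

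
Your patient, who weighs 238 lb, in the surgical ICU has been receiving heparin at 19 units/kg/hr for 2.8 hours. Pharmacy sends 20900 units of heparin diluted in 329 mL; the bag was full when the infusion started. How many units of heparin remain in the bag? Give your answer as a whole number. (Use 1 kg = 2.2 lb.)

Weight = 238 lb ÷ 2.2 lb/kg = 108.1818 kg
Dose = 19 units/kg/hr × 108.1818 kg = 2055.455 units/hr
Concentration = 20900 units ÷ 329 mL = 63.52584 units/mL
Rate = 2055.455 units/hr ÷ 63.52584 units/mL = 32.3562 mL/hr
Volume infused = 32.3562 mL/hr × 2.8 hr = 90.59736 mL
Volume remaining = 329 − 90.59736 = 238.4026 mL
Drug remaining = 238.4026 mL × 63.52584 units/mL = 15144.73 units

15145 units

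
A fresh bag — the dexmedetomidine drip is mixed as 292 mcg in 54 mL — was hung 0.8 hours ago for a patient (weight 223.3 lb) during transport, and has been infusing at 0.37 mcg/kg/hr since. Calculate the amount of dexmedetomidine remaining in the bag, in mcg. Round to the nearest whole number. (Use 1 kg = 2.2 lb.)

262 mcg

Weight = 223.3 lb ÷ 2.2 lb/kg = 101.5 kg
Dose = 0.37 mcg/kg/hr × 101.5 kg = 37.555 mcg/hr
Concentration = 292 mcg ÷ 54 mL = 5.407407 mcg/mL
Rate = 37.555 mcg/hr ÷ 5.407407 mcg/mL = 6.945103 mL/hr
Volume infused = 6.945103 mL/hr × 0.8 hr = 5.556082 mL
Volume remaining = 54 − 5.556082 = 48.44392 mL
Drug remaining = 48.44392 mL × 5.407407 mcg/mL = 261.956 mcg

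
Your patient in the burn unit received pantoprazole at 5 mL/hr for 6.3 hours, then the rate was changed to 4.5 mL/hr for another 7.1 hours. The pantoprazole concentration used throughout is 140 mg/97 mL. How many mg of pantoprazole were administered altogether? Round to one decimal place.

Concentration = 140 mg ÷ 97 mL = 1.443299 mg/mL
Stage 1: 5 mL/hr × 6.3 hr = 31.5 mL → 31.5 mL × 1.443299 mg/mL = 45.46392 mg
Stage 2: 4.5 mL/hr × 7.1 hr = 31.95 mL → 31.95 mL × 1.443299 mg/mL = 46.1134 mg
Total = 45.46392 + 46.1134 = 91.57732 mg

91.6 mg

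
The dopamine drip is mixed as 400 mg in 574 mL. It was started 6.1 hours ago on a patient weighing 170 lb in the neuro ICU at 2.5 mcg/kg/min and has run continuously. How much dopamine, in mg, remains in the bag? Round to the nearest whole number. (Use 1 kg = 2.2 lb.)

329 mg

Weight = 170 lb ÷ 2.2 lb/kg = 77.27273 kg
Dose = 2.5 mcg/kg/min × 77.27273 kg = 193.1818 mcg/min
193.1818 mcg/min × 60 min/hr = 11590.91 mcg/hr
Concentration = 400 mg ÷ 574 mL = 0.6968641 mg/mL = 696.8641 mcg/mL
Rate = 11590.91 mcg/hr ÷ 696.8641 mcg/mL = 16.63295 mL/hr
Volume infused = 16.63295 mL/hr × 6.1 hr = 101.461 mL
Volume remaining = 574 − 101.461 = 472.539 mL
Drug remaining = 472.539 mL × 696.8641 mcg/mL = 329295.5 mcg = 329.2955 mg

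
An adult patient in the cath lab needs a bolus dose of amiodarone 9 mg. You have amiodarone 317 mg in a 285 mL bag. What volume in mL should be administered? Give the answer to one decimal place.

Concentration = 317 mg ÷ 285 mL = 1.112281 mg/mL
Volume = 9 mg ÷ 1.112281 mg/mL = 8.091483 mL

8.1 mL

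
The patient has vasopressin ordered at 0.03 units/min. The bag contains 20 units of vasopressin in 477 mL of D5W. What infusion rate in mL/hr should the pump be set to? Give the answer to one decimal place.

0.03 units/min × 60 min/hr = 1.8 units/hr
Concentration = 20 units ÷ 477 mL = 0.04192872 units/mL
Rate = 1.8 units/hr ÷ 0.04192872 units/mL = 42.93 mL/hr

42.9 mL/hr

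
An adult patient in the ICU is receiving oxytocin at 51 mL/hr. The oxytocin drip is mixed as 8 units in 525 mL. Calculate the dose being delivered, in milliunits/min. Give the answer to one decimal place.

13.0 milliunits/min

Concentration = 8 units ÷ 525 mL = 0.0152381 units/mL = 15.2381 milliunits/mL
Drug rate = 51 mL/hr × 15.2381 milliunits/mL = 777.1429 milliunits/hr
777.1429 milliunits/hr ÷ 60 min/hr = 12.95238 milliunits/min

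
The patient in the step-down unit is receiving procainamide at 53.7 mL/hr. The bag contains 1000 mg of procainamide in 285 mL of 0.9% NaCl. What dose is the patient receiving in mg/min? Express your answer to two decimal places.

Concentration = 1000 mg ÷ 285 mL = 3.508772 mg/mL
Drug rate = 53.7 mL/hr × 3.508772 mg/mL = 188.4211 mg/hr
188.4211 mg/hr ÷ 60 min/hr = 3.140351 mg/min

3.14 mg/min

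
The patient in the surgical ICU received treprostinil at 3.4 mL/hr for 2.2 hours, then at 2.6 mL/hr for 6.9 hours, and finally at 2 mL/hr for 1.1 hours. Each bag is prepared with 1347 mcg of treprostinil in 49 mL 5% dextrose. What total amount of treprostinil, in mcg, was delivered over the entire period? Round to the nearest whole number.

Concentration = 1347 mcg ÷ 49 mL = 27.4898 mcg/mL
Stage 1: 3.4 mL/hr × 2.2 hr = 7.48 mL → 7.48 mL × 27.4898 mcg/mL = 205.6237 mcg
Stage 2: 2.6 mL/hr × 6.9 hr = 17.94 mL → 17.94 mL × 27.4898 mcg/mL = 493.1669 mcg
Stage 3: 2 mL/hr × 1.1 hr = 2.2 mL → 2.2 mL × 27.4898 mcg/mL = 60.47755 mcg
Total = 205.6237 + 493.1669 + 60.47755 = 759.2682 mcg

759 mcg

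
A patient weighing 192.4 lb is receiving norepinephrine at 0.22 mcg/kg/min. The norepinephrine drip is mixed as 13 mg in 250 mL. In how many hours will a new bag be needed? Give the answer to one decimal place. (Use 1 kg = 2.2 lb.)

Weight = 192.4 lb ÷ 2.2 lb/kg = 87.45455 kg
Dose = 0.22 mcg/kg/min × 87.45455 kg = 19.24 mcg/min
19.24 mcg/min × 60 min/hr = 1154.4 mcg/hr
Concentration = 13 mg ÷ 250 mL = 0.052 mg/mL = 52 mcg/mL
Rate = 1154.4 mcg/hr ÷ 52 mcg/mL = 22.2 mL/hr
Duration = 250 mL ÷ 22.2 mL/hr = 11.26126 hr

11.3 hours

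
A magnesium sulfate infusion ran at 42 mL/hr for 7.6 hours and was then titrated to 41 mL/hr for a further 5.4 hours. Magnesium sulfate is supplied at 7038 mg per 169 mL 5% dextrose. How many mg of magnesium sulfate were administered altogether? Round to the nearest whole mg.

Concentration = 7038 mg ÷ 169 mL = 41.64497 mg/mL
Stage 1: 42 mL/hr × 7.6 hr = 319.2 mL → 319.2 mL × 41.64497 mg/mL = 13293.07 mg
Stage 2: 41 mL/hr × 5.4 hr = 221.4 mL → 221.4 mL × 41.64497 mg/mL = 9220.196 mg
Total = 13293.07 + 9220.196 = 22513.27 mg

22513 mg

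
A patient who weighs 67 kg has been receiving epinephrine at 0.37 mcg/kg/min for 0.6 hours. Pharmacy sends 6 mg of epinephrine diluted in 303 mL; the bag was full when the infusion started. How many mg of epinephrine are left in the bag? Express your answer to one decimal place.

5.1 mg

Dose = 0.37 mcg/kg/min × 67 kg = 24.79 mcg/min
24.79 mcg/min × 60 min/hr = 1487.4 mcg/hr
Concentration = 6 mg ÷ 303 mL = 0.01980198 mg/mL = 19.80198 mcg/mL
Rate = 1487.4 mcg/hr ÷ 19.80198 mcg/mL = 75.1137 mL/hr
Volume infused = 75.1137 mL/hr × 0.6 hr = 45.06822 mL
Volume remaining = 303 − 45.06822 = 257.9318 mL
Drug remaining = 257.9318 mL × 19.80198 mcg/mL = 5107.56 mcg = 5.10756 mg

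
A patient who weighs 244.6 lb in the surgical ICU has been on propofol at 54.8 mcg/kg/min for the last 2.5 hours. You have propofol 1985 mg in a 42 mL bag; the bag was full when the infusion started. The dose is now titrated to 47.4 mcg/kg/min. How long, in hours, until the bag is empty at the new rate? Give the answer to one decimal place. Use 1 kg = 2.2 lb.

Initial rate:
Weight = 244.6 lb ÷ 2.2 lb/kg = 111.1818 kg
Dose = 54.8 mcg/kg/min × 111.1818 kg = 6092.764 mcg/min
6092.764 mcg/min × 60 min/hr = 365565.8 mcg/hr
Concentration = 1985 mg ÷ 42 mL = 47.2619 mg/mL = 47261.9 mcg/mL
Rate = 365565.8 mcg/hr ÷ 47261.9 mcg/mL = 7.734894 mL/hr
Volume infused so far = 7.734894 mL/hr × 2.5 hr = 19.33723 mL
Volume remaining = 42 − 19.33723 = 22.66277 mL
New rate:
Dose = 47.4 mcg/kg/min × 111.1818 kg = 5270.018 mcg/min
5270.018 mcg/min × 60 min/hr = 316201.1 mcg/hr
Rate = 316201.1 mcg/hr ÷ 47261.9 mcg/mL = 6.690401 mL/hr
Time remaining = 22.66277 mL ÷ 6.690401 mL/hr = 3.387355 hr

3.4 hours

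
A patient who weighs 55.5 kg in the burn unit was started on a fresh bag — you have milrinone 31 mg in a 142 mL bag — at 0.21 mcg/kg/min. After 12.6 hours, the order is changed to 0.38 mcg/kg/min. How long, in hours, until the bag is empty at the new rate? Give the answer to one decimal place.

17.5 hours

Initial rate:
Dose = 0.21 mcg/kg/min × 55.5 kg = 11.655 mcg/min
11.655 mcg/min × 60 min/hr = 699.3 mcg/hr
Concentration = 31 mg ÷ 142 mL = 0.2183099 mg/mL = 218.3099 mcg/mL
Rate = 699.3 mcg/hr ÷ 218.3099 mcg/mL = 3.203245 mL/hr
Volume infused so far = 3.203245 mL/hr × 12.6 hr = 40.36089 mL
Volume remaining = 142 − 40.36089 = 101.6391 mL
New rate:
Dose = 0.38 mcg/kg/min × 55.5 kg = 21.09 mcg/min
21.09 mcg/min × 60 min/hr = 1265.4 mcg/hr
Rate = 1265.4 mcg/hr ÷ 218.3099 mcg/mL = 5.796348 mL/hr
Time remaining = 101.6391 mL ÷ 5.796348 mL/hr = 17.53502 hr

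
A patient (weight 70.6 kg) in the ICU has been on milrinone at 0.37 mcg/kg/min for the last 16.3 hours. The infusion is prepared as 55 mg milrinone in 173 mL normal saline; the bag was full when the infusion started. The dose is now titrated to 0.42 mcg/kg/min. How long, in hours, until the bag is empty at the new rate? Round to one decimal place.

16.6 hours

Initial rate:
Dose = 0.37 mcg/kg/min × 70.6 kg = 26.122 mcg/min
26.122 mcg/min × 60 min/hr = 1567.32 mcg/hr
Concentration = 55 mg ÷ 173 mL = 0.3179191 mg/mL = 317.9191 mcg/mL
Rate = 1567.32 mcg/hr ÷ 317.9191 mcg/mL = 4.929934 mL/hr
Volume infused so far = 4.929934 mL/hr × 16.3 hr = 80.35792 mL
Volume remaining = 173 − 80.35792 = 92.64208 mL
New rate:
Dose = 0.42 mcg/kg/min × 70.6 kg = 29.652 mcg/min
29.652 mcg/min × 60 min/hr = 1779.12 mcg/hr
Rate = 1779.12 mcg/hr ÷ 317.9191 mcg/mL = 5.596141 mL/hr
Time remaining = 92.64208 mL ÷ 5.596141 mL/hr = 16.55464 hr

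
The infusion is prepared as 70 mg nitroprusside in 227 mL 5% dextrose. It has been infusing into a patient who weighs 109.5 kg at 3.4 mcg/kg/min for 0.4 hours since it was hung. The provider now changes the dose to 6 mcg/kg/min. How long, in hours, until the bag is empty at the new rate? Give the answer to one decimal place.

1.5 hours

Initial rate:
Dose = 3.4 mcg/kg/min × 109.5 kg = 372.3 mcg/min
372.3 mcg/min × 60 min/hr = 22338 mcg/hr
Concentration = 70 mg ÷ 227 mL = 0.30837 mg/mL = 308.37 mcg/mL
Rate = 22338 mcg/hr ÷ 308.37 mcg/mL = 72.43894 mL/hr
Volume infused so far = 72.43894 mL/hr × 0.4 hr = 28.97558 mL
Volume remaining = 227 − 28.97558 = 198.0244 mL
New rate:
Dose = 6 mcg/kg/min × 109.5 kg = 657 mcg/min
657 mcg/min × 60 min/hr = 39420 mcg/hr
Rate = 39420 mcg/hr ÷ 308.37 mcg/mL = 127.8334 mL/hr
Time remaining = 198.0244 mL ÷ 127.8334 mL/hr = 1.549082 hr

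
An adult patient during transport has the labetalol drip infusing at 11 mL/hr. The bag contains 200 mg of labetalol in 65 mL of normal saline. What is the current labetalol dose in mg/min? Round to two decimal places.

Concentration = 200 mg ÷ 65 mL = 3.076923 mg/mL
Drug rate = 11 mL/hr × 3.076923 mg/mL = 33.84615 mg/hr
33.84615 mg/hr ÷ 60 min/hr = 0.5641026 mg/min

0.56 mg/min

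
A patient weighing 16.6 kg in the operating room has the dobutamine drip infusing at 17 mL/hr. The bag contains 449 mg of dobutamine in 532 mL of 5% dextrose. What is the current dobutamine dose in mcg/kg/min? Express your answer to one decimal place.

Concentration = 449 mg ÷ 532 mL = 0.843985 mg/mL = 843.985 mcg/mL
Drug rate = 17 mL/hr × 843.985 mcg/mL = 14347.74 mcg/hr
14347.74 mcg/hr ÷ 60 min/hr = 239.1291 mcg/min
239.1291 mcg/min ÷ 16.6 kg = 14.40537 mcg/kg/min

14.4 mcg/kg/min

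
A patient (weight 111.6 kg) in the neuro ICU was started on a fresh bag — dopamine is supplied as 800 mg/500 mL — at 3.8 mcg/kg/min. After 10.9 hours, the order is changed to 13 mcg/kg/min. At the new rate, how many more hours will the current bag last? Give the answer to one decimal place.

6.0 hours

Initial rate:
Dose = 3.8 mcg/kg/min × 111.6 kg = 424.08 mcg/min
424.08 mcg/min × 60 min/hr = 25444.8 mcg/hr
Concentration = 800 mg ÷ 500 mL = 1.6 mg/mL = 1600 mcg/mL
Rate = 25444.8 mcg/hr ÷ 1600 mcg/mL = 15.903 mL/hr
Volume infused so far = 15.903 mL/hr × 10.9 hr = 173.3427 mL
Volume remaining = 500 − 173.3427 = 326.6573 mL
New rate:
Dose = 13 mcg/kg/min × 111.6 kg = 1450.8 mcg/min
1450.8 mcg/min × 60 min/hr = 87048 mcg/hr
Rate = 87048 mcg/hr ÷ 1600 mcg/mL = 54.405 mL/hr
Time remaining = 326.6573 mL ÷ 54.405 mL/hr = 6.004178 hr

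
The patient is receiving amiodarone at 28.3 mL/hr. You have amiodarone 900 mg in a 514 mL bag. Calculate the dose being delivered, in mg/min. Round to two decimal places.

Concentration = 900 mg ÷ 514 mL = 1.750973 mg/mL
Drug rate = 28.3 mL/hr × 1.750973 mg/mL = 49.55253 mg/hr
49.55253 mg/hr ÷ 60 min/hr = 0.8258755 mg/min

0.83 mg/min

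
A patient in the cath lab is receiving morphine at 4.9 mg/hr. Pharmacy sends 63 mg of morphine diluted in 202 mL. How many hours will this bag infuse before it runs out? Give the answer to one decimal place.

Concentration = 63 mg ÷ 202 mL = 0.3118812 mg/mL
Rate = 4.9 mg/hr ÷ 0.3118812 mg/mL = 15.71111 mL/hr
Duration = 202 mL ÷ 15.71111 mL/hr = 12.85714 hr

12.9 hours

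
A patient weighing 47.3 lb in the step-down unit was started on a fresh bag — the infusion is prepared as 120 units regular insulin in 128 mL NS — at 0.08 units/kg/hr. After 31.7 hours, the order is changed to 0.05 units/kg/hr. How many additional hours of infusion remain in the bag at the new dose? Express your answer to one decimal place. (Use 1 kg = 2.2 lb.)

Initial rate:
Weight = 47.3 lb ÷ 2.2 lb/kg = 21.5 kg
Dose = 0.08 units/kg/hr × 21.5 kg = 1.72 units/hr
Concentration = 120 units ÷ 128 mL = 0.9375 units/mL
Rate = 1.72 units/hr ÷ 0.9375 units/mL = 1.834667 mL/hr
Volume infused so far = 1.834667 mL/hr × 31.7 hr = 58.15893 mL
Volume remaining = 128 − 58.15893 = 69.84107 mL
New rate:
Dose = 0.05 units/kg/hr × 21.5 kg = 1.075 units/hr
Rate = 1.075 units/hr ÷ 0.9375 units/mL = 1.146667 mL/hr
Time remaining = 69.84107 mL ÷ 1.146667 mL/hr = 60.90791 hr

60.9 hours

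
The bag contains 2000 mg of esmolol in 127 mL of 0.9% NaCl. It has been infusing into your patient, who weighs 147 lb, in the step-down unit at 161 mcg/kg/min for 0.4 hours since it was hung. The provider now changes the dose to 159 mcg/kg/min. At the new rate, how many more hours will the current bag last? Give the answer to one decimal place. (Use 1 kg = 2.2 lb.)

Initial rate:
Weight = 147 lb ÷ 2.2 lb/kg = 66.81818 kg
Dose = 161 mcg/kg/min × 66.81818 kg = 10757.73 mcg/min
10757.73 mcg/min × 60 min/hr = 645463.6 mcg/hr
Concentration = 2000 mg ÷ 127 mL = 15.74803 mg/mL = 15748.03 mcg/mL
Rate = 645463.6 mcg/hr ÷ 15748.03 mcg/mL = 40.98694 mL/hr
Volume infused so far = 40.98694 mL/hr × 0.4 hr = 16.39478 mL
Volume remaining = 127 − 16.39478 = 110.6052 mL
New rate:
Dose = 159 mcg/kg/min × 66.81818 kg = 10624.09 mcg/min
10624.09 mcg/min × 60 min/hr = 637445.5 mcg/hr
Rate = 637445.5 mcg/hr ÷ 15748.03 mcg/mL = 40.47779 mL/hr
Time remaining = 110.6052 mL ÷ 40.47779 mL/hr = 2.732492 hr

2.7 hours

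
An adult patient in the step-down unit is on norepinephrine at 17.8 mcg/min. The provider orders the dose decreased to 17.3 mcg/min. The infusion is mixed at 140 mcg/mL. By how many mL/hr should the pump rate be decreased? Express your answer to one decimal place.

0.2 mL/hr

At the current dose:
17.8 mcg/min × 60 min/hr = 1068 mcg/hr
Rate = 1068 mcg/hr ÷ 140 mcg/mL = 7.628571 mL/hr
At the new dose:
17.3 mcg/min × 60 min/hr = 1038 mcg/hr
Rate = 1038 mcg/hr ÷ 140 mcg/mL = 7.414286 mL/hr
Change = 7.414286 − 7.628571 = -0.2142857 mL/hr → 0.2142857 mL/hr decrease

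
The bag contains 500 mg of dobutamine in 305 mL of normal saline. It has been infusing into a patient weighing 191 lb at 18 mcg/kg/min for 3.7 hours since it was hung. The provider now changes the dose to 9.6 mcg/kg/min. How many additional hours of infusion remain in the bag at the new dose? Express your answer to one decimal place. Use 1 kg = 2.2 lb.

Initial rate:
Weight = 191 lb ÷ 2.2 lb/kg = 86.81818 kg
Dose = 18 mcg/kg/min × 86.81818 kg = 1562.727 mcg/min
1562.727 mcg/min × 60 min/hr = 93763.64 mcg/hr
Concentration = 500 mg ÷ 305 mL = 1.639344 mg/mL = 1639.344 mcg/mL
Rate = 93763.64 mcg/hr ÷ 1639.344 mcg/mL = 57.19582 mL/hr
Volume infused so far = 57.19582 mL/hr × 3.7 hr = 211.6245 mL
Volume remaining = 305 − 211.6245 = 93.37547 mL
New rate:
Dose = 9.6 mcg/kg/min × 86.81818 kg = 833.4545 mcg/min
833.4545 mcg/min × 60 min/hr = 50007.27 mcg/hr
Rate = 50007.27 mcg/hr ÷ 1639.344 mcg/mL = 30.50444 mL/hr
Time remaining = 93.37547 mL ÷ 30.50444 mL/hr = 3.061046 hr

3.1 hours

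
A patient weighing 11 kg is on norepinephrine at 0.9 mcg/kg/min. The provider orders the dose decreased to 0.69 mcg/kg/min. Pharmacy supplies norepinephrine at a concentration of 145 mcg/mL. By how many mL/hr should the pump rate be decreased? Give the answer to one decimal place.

1.0 mL/hr

At the current dose:
Dose = 0.9 mcg/kg/min × 11 kg = 9.9 mcg/min
9.9 mcg/min × 60 min/hr = 594 mcg/hr
Rate = 594 mcg/hr ÷ 145 mcg/mL = 4.096552 mL/hr
At the new dose:
Dose = 0.69 mcg/kg/min × 11 kg = 7.59 mcg/min
7.59 mcg/min × 60 min/hr = 455.4 mcg/hr
Rate = 455.4 mcg/hr ÷ 145 mcg/mL = 3.14069 mL/hr
Change = 3.14069 − 4.096552 = -0.9558621 mL/hr → 0.9558621 mL/hr decrease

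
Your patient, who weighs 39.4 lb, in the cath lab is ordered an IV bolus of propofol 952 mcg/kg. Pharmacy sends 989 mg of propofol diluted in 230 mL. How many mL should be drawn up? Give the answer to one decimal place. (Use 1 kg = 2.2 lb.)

4.0 mL

Weight = 39.4 lb ÷ 2.2 lb/kg = 17.90909 kg
Dose = 952 mcg/kg × 17.90909 kg = 17049.45 mcg
Concentration = 989 mg ÷ 230 mL = 4.3 mg/mL = 4300 mcg/mL
Volume = 17049.45 mcg ÷ 4300 mcg/mL = 3.964989 mL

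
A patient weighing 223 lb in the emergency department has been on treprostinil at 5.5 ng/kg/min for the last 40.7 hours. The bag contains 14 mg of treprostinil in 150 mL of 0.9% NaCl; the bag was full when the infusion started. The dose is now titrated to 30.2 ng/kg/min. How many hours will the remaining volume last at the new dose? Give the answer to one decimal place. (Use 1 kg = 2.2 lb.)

Initial rate:
Weight = 223 lb ÷ 2.2 lb/kg = 101.3636 kg
Dose = 5.5 ng/kg/min × 101.3636 kg = 557.5 ng/min
557.5 ng/min × 60 min/hr = 33450 ng/hr
Concentration = 14 mg ÷ 150 mL = 0.09333333 mg/mL = 93333.33 ng/mL
Rate = 33450 ng/hr ÷ 93333.33 ng/mL = 0.3583929 mL/hr
Volume infused so far = 0.3583929 mL/hr × 40.7 hr = 14.58659 mL
Volume remaining = 150 − 14.58659 = 135.4134 mL
New rate:
Dose = 30.2 ng/kg/min × 101.3636 kg = 3061.182 ng/min
3061.182 ng/min × 60 min/hr = 183670.9 ng/hr
Rate = 183670.9 ng/hr ÷ 93333.33 ng/mL = 1.967903 mL/hr
Time remaining = 135.4134 mL ÷ 1.967903 mL/hr = 68.81103 hr

68.8 hours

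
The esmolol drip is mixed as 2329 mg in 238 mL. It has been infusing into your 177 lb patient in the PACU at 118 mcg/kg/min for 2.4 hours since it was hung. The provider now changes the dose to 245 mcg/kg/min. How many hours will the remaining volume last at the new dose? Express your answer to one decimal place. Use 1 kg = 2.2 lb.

Initial rate:
Weight = 177 lb ÷ 2.2 lb/kg = 80.45455 kg
Dose = 118 mcg/kg/min × 80.45455 kg = 9493.636 mcg/min
9493.636 mcg/min × 60 min/hr = 569618.2 mcg/hr
Concentration = 2329 mg ÷ 238 mL = 9.785714 mg/mL = 9785.714 mcg/mL
Rate = 569618.2 mcg/hr ÷ 9785.714 mcg/mL = 58.20916 mL/hr
Volume infused so far = 58.20916 mL/hr × 2.4 hr = 139.702 mL
Volume remaining = 238 − 139.702 = 98.29802 mL
New rate:
Dose = 245 mcg/kg/min × 80.45455 kg = 19711.36 mcg/min
19711.36 mcg/min × 60 min/hr = 1182682 mcg/hr
Rate = 1182682 mcg/hr ÷ 9785.714 mcg/mL = 120.858 mL/hr
Time remaining = 98.29802 mL ÷ 120.858 mL/hr = 0.8133349 hr

0.8 hours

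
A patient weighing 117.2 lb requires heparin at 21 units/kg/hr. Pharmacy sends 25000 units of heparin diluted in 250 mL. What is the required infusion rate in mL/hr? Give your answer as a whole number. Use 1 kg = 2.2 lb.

Weight = 117.2 lb ÷ 2.2 lb/kg = 53.27273 kg
Dose = 21 units/kg/hr × 53.27273 kg = 1118.727 units/hr
Concentration = 25000 units ÷ 250 mL = 100 units/mL
Rate = 1118.727 units/hr ÷ 100 units/mL = 11.18727 mL/hr

11 mL/hr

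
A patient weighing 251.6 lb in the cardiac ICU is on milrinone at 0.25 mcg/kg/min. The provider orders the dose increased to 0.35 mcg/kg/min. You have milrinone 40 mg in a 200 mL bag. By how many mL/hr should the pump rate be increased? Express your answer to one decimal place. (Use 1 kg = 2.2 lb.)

3.4 mL/hr

At the current dose:
Weight = 251.6 lb ÷ 2.2 lb/kg = 114.3636 kg
Dose = 0.25 mcg/kg/min × 114.3636 kg = 28.59091 mcg/min
28.59091 mcg/min × 60 min/hr = 1715.455 mcg/hr
Concentration = 40 mg ÷ 200 mL = 0.2 mg/mL = 200 mcg/mL
Rate = 1715.455 mcg/hr ÷ 200 mcg/mL = 8.577273 mL/hr
At the new dose:
Dose = 0.35 mcg/kg/min × 114.3636 kg = 40.02727 mcg/min
40.02727 mcg/min × 60 min/hr = 2401.636 mcg/hr
Rate = 2401.636 mcg/hr ÷ 200 mcg/mL = 12.00818 mL/hr
Change = 12.00818 − 8.577273 = 3.430909 mL/hr → 3.430909 mL/hr increase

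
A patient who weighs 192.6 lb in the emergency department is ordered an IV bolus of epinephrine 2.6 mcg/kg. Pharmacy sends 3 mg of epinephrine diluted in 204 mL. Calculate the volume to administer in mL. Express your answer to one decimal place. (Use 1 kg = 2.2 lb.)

15.5 mL

Weight = 192.6 lb ÷ 2.2 lb/kg = 87.54545 kg
Dose = 2.6 mcg/kg × 87.54545 kg = 227.6182 mcg
Concentration = 3 mg ÷ 204 mL = 0.01470588 mg/mL = 14.70588 mcg/mL
Volume = 227.6182 mcg ÷ 14.70588 mcg/mL = 15.47804 mL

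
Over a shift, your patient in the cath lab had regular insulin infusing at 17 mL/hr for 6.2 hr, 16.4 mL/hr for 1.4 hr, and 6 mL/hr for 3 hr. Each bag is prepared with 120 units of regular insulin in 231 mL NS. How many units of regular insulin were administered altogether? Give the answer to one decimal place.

76.0 units

Concentration = 120 units ÷ 231 mL = 0.5194805 units/mL
Stage 1: 17 mL/hr × 6.2 hr = 105.4 mL → 105.4 mL × 0.5194805 units/mL = 54.75325 units
Stage 2: 16.4 mL/hr × 1.4 hr = 22.96 mL → 22.96 mL × 0.5194805 units/mL = 11.92727 units
Stage 3: 6 mL/hr × 3 hr = 18 mL → 18 mL × 0.5194805 units/mL = 9.350649 units
Total = 54.75325 + 11.92727 + 9.350649 = 76.03117 units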